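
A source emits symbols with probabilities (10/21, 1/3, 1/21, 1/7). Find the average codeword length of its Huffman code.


Huffman construction (repeatedly merge the two least-probable nodes; each merge adds 1 bit to every symbol beneath it): 1/21 + 1/7 = 4/21; 4/21 + 1/3 = 11/21; 10/21 + 11/21 = 1. Resulting codeword lengths (in the order the probabilities were given): (1, 2, 3, 3). L_avg = sum(p_i * l_i) = 10/21*1 + 1/3*2 + 1/21*3 + 1/7*3 = 12/7 = 1.7143

1.7143 bits


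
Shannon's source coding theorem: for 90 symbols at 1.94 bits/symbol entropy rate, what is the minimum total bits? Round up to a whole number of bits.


Minimum bits >= n * H = 90 * 1.94 = 174.6, rounded up to a whole number of bits = 175

175 bits


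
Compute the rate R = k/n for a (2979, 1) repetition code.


Rate = k/n = 1/2979

1/2979


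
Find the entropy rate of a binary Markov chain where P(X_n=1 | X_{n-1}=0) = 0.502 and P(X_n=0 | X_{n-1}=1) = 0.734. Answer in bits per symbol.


Stationary distribution: pi_0 = p10/(p01+p10) = 0.5939, pi_1 = 0.4061. Entropy rate H' = pi_0*H(p01) + pi_1*H(p10) = 0.5939*1.0 + 0.4061*0.8357 = 0.9332

0.9332 bits/symbol


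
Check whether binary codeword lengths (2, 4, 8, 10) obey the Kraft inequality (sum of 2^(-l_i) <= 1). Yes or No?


Kraft sum = sum(2^(-l_i)) = 0.3174, need <= 1. Result: satisfied (a binary prefix-free code with these lengths exists)

Yes


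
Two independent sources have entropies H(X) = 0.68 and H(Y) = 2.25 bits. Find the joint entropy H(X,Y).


For independent variables, H(X,Y) = H(X) + H(Y) = 0.68 + 2.25 = 2.93

2.93 bits


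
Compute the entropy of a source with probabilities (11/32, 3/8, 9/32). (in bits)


H = -sum(p_i * log2(p_i)). Terms: -(11/32)*log2(11/32) = 0.529570; -(3/8)*log2(3/8) = 0.530639; -(9/32)*log2(9/32) = 0.514709. H = 0.529570 + 0.530639 + 0.514709 = 1.5749

1.5749 bits


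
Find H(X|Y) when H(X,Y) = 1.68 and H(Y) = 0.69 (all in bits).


H(X|Y) = H(X,Y) - H(Y) = 1.68 - 0.69 = 0.99

0.99 bits


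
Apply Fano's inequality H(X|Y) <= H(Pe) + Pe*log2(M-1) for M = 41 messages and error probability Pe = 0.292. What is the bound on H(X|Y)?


H(Pe) = -Pe*log2(Pe) - (1-Pe)*log2(1-Pe) = -0.292*log2(0.292) - 0.708*log2(0.708) = 0.518580 + 0.352711 = 0.8713. Pe*log2(M-1) = 0.292*log2(40) = 1.554003. Bound = H(Pe) + Pe*log2(M-1) = 0.518580 + 0.352711 + 1.554003 = 2.4253

2.4253 bits


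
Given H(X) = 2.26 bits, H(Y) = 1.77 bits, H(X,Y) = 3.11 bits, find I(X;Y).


I(X;Y) = H(X) + H(Y) - H(X,Y) = 2.26 + 1.77 - 3.11 = 0.92

0.92 bits


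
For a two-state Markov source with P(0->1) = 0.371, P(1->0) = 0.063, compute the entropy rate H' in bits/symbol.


Stationary distribution: pi_0 = p10/(p01+p10) = 0.1452, pi_1 = 0.8548. Entropy rate H' = pi_0*H(p01) + pi_1*H(p10) = 0.1452*0.9514 + 0.8548*0.3392 = 0.4281

0.4281 bits/symbol


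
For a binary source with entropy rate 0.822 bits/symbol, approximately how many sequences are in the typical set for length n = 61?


log2|A_typical| = nH = 61 * 0.822 = 50.142, so |A_typical| ~ 2^50.142 = 1.242e+15

1.242e+15


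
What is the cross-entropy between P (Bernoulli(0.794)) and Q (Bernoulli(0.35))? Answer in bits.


H(P,Q) = -p*log2(q) - (1-p)*log2(1-q). -0.794*log2(0.35) = 1.202571; -0.206*log2(0.65) = 0.128027. H(P,Q) = 1.202571 + 0.128027 = 1.3306

1.3306 bits


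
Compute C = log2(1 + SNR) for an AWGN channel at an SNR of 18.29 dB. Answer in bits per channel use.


SNR_linear = 10^(18.29/10) = 67.4528; C = log2(1 + SNR_linear) = log2(1 + 67.4528) = 6.097

6.097 bits/channel use


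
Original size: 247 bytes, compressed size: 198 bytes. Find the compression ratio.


Ratio = original / compressed = 247 / 198 = 1.2475

1.2475


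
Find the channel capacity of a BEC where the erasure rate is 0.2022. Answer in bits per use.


C = 1 - epsilon = 1 - 0.2022 = 0.7978

0.7978 bits


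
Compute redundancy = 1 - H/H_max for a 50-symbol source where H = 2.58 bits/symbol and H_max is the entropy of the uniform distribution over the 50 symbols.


H_max = log2(K) = log2(50) = 5.6439 bits/symbol. Redundancy = 1 - H/H_max = 1 - 2.58/5.6439 = 1 - 0.4571 = 0.5429

0.5429


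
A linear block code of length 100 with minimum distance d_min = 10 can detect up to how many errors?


Detection capability = d_min - 1 = 10 - 1 = 9

9 errors


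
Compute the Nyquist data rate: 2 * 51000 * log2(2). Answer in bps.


Rate = 2 * B * log2(M) = 2 * 51000 * 1.0 = 102000.0

102000.0 bps


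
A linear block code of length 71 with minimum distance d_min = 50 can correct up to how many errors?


Correction capability = floor((d-1)/2) = floor((50-1)/2) = 24

24 errors


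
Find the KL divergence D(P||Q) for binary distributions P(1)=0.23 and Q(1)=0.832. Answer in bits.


KL = p*log2(p/q) + (1-p)*log2((1-p)/(1-q)) = 0.23*log2(0.23/0.832) + 0.77*log2(0.77/0.168) = 1.2646

1.2646 bits


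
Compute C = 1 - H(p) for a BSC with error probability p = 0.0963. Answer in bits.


H(p) = -p*log2(p) - (1-p)*log2(1-p) = -0.0963*log2(0.0963) - 0.9037*log2(0.9037) = 0.325140 + 0.132016 = 0.4572. C = 1 - H(p) = 1 - 0.4572 = 0.5428

0.5428 bits


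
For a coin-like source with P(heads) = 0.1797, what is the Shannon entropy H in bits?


H = -p*log2(p) - (1-p)*log2(1-p). -0.1797*log2(0.1797) = 0.444998; -0.8203*log2(0.8203) = 0.234422. H = 0.444998 + 0.234422 = 0.6794

0.6794 bits


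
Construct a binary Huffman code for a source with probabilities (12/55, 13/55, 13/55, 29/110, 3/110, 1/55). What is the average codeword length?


Huffman construction (repeatedly merge the two least-probable nodes; each merge adds 1 bit to every symbol beneath it): 1/55 + 3/110 = 1/22; 1/22 + 12/55 = 29/110; 13/55 + 13/55 = 26/55; 29/110 + 29/110 = 29/55; 26/55 + 29/55 = 1. Resulting codeword lengths (in the order the probabilities were given): (3, 2, 2, 2, 4, 4). L_avg = sum(p_i * l_i) = 12/55*3 + 13/55*2 + 13/55*2 + 29/110*2 + 3/110*4 + 1/55*4 = 127/55 = 2.3091

2.3091 bits


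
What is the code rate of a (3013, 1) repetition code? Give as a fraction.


Rate = k/n = 1/3013

1/3013


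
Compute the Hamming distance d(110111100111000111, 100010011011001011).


Count differing positions: . ^ . ^ . ^ ^ ^ ^ ^ . . . . ^ ^ . . = 9 differences

9


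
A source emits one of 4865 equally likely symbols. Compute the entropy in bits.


H = log2(n) = log2(4865) = 12.2482

12.2482 bits


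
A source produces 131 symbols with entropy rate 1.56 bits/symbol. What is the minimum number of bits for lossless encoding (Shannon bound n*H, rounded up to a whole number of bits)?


Minimum bits >= n * H = 131 * 1.56 = 204.36, rounded up to a whole number of bits = 205

205 bits


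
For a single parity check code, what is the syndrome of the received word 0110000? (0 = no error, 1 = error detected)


Syndrome = XOR of all bits = 0 XOR 1 XOR 1 XOR 0 XOR 0 XOR 0 XOR 0 = 0

0


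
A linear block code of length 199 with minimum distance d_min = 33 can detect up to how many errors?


Detection capability = d_min - 1 = 33 - 1 = 32

32 errors


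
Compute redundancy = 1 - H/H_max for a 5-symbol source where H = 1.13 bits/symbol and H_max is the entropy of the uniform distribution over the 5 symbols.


H_max = log2(K) = log2(5) = 2.3219 bits/symbol. Redundancy = 1 - H/H_max = 1 - 1.13/2.3219 = 1 - 0.4867 = 0.5133

0.5133


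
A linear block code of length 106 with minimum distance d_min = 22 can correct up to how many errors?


Correction capability = floor((d-1)/2) = floor((22-1)/2) = 10

10 errors


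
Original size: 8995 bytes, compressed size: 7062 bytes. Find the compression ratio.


Ratio = original / compressed = 8995 / 7062 = 1.2737

1.2737


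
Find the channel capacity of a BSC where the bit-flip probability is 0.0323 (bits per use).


H(p) = -p*log2(p) - (1-p)*log2(1-p) = -0.0323*log2(0.0323) - 0.9677*log2(0.9677) = 0.159960 + 0.045838 = 0.2058. C = 1 - H(p) = 1 - 0.2058 = 0.7942

0.7942 bits


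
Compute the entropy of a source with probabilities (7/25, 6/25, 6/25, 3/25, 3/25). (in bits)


H = -sum(p_i * log2(p_i)). Terms: -(7/25)*log2(7/25) = 0.514220; -(6/25)*log2(6/25) = 0.494134; -(6/25)*log2(6/25) = 0.494134; -(3/25)*log2(3/25) = 0.367067; -(3/25)*log2(3/25) = 0.367067. H = 0.514220 + 0.494134 + 0.494134 + 0.367067 + 0.367067 = 2.2366

2.2366 bits


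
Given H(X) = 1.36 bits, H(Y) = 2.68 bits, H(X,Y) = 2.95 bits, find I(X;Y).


I(X;Y) = H(X) + H(Y) - H(X,Y) = 1.36 + 2.68 - 2.95 = 1.09

1.09 bits


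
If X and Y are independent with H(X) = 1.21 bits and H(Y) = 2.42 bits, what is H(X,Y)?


For independent variables, H(X,Y) = H(X) + H(Y) = 1.21 + 2.42 = 3.63

3.63 bits


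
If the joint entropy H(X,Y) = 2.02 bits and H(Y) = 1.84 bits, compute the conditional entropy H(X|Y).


H(X|Y) = H(X,Y) - H(Y) = 2.02 - 1.84 = 0.18

0.18 bits


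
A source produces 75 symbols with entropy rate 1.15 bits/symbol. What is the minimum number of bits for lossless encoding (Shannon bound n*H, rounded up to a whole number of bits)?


Minimum bits >= n * H = 75 * 1.15 = 86.25, rounded up to a whole number of bits = 87

87 bits


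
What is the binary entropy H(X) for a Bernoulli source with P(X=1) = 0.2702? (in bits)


H = -p*log2(p) - (1-p)*log2(1-p). -0.2702*log2(0.2702) = 0.510111; -0.7298*log2(0.7298) = 0.331641. H = 0.510111 + 0.331641 = 0.8418

0.8418 bits


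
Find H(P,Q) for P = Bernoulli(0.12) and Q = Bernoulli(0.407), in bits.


H(P,Q) = -p*log2(q) - (1-p)*log2(1-q). -0.12*log2(0.407) = 0.155628; -0.88*log2(0.593) = 0.663428. H(P,Q) = 0.155628 + 0.663428 = 0.8191

0.8191 bits


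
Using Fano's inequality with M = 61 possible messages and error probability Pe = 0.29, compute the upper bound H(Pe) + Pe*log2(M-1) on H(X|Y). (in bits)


H(Pe) = -Pe*log2(Pe) - (1-Pe)*log2(1-Pe) = -0.29*log2(0.29) - 0.71*log2(0.71) = 0.517904 + 0.350817 = 0.8687. Pe*log2(M-1) = 0.29*log2(60) = 1.712998. Bound = H(Pe) + Pe*log2(M-1) = 0.517904 + 0.350817 + 1.712998 = 2.5817

2.5817 bits


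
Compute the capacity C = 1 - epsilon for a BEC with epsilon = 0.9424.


C = 1 - epsilon = 1 - 0.9424 = 0.0576

0.0576 bits


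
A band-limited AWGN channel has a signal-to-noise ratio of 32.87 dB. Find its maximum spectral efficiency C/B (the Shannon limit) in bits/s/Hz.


SNR_linear = 10^(32.87/10) = 1936.422; C/B = log2(1 + SNR_linear) = log2(1 + 1936.422) = 10.9199

10.9199 bits/s/Hz


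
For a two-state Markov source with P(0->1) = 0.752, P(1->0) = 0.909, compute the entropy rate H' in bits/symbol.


Stationary distribution: pi_0 = p10/(p01+p10) = 0.5473, pi_1 = 0.4527. Entropy rate H' = pi_0*H(p01) + pi_1*H(p10) = 0.5473*0.8081 + 0.4527*0.4398 = 0.6414

0.6414 bits/symbol


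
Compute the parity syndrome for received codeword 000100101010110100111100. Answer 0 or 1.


Syndrome = XOR of all bits = 0 XOR 0 XOR 0 XOR 1 XOR 0 XOR 0 XOR 1 XOR 0 XOR 1 XOR 0 XOR 1 XOR 0 XOR 1 XOR 1 XOR 0 XOR 1 XOR 0 XOR 0 XOR 1 XOR 1 XOR 1 XOR 1 XOR 0 XOR 0 = 1

1


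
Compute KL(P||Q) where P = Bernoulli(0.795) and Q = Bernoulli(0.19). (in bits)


KL = p*log2(p/q) + (1-p)*log2((1-p)/(1-q)) = 0.795*log2(0.795/0.19) + 0.205*log2(0.205/0.81) = 1.2353

1.2353 bits


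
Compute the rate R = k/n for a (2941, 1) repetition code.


Rate = k/n = 1/2941

1/2941


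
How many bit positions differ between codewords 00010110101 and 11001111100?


Count differing positions: ^ ^ . ^ ^ . . ^ . . ^ = 6 differences

6


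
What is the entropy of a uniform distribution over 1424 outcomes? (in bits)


H = log2(n) = log2(1424) = 10.4757

10.4757 bits


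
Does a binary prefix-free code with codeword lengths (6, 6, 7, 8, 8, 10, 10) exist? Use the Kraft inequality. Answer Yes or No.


Kraft sum = sum(2^(-l_i)) = 0.0488, need <= 1. Result: satisfied (a binary prefix-free code with these lengths exists)

Yes


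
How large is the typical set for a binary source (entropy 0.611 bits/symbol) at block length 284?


log2|A_typical| = nH = 284 * 0.611 = 173.524, so |A_typical| ~ 2^173.524 = 1.722e+52

1.722e+52


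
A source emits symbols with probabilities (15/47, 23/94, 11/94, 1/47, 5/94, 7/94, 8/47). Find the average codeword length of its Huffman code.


Huffman construction (repeatedly merge the two least-probable nodes; each merge adds 1 bit to every symbol beneath it): 1/47 + 5/94 = 7/94; 7/94 + 7/94 = 7/47; 11/94 + 7/47 = 25/94; 8/47 + 23/94 = 39/94; 25/94 + 15/47 = 55/94; 39/94 + 55/94 = 1. Resulting codeword lengths (in the order the probabilities were given): (2, 2, 3, 5, 5, 4, 2). L_avg = sum(p_i * l_i) = 15/47*2 + 23/94*2 + 11/94*3 + 1/47*5 + 5/94*5 + 7/94*4 + 8/47*2 = 117/47 = 2.4894

2.4894 bits


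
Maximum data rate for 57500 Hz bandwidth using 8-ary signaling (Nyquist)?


Rate = 2 * B * log2(M) = 2 * 57500 * 3.0 = 345000.0

345000.0 bps


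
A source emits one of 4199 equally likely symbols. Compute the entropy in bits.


H = log2(n) = log2(4199) = 12.0358

12.0358 bits


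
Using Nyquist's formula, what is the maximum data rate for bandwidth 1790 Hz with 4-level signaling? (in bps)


Rate = 2 * B * log2(M) = 2 * 1790 * 2.0 = 7160.0

7160.0 bps


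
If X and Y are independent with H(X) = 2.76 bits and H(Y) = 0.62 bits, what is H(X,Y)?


For independent variables, H(X,Y) = H(X) + H(Y) = 2.76 + 0.62 = 3.38

3.38 bits


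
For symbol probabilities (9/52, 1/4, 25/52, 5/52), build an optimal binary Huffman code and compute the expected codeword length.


Huffman construction (repeatedly merge the two least-probable nodes; each merge adds 1 bit to every symbol beneath it): 5/52 + 9/52 = 7/26; 1/4 + 7/26 = 27/52; 25/52 + 27/52 = 1. Resulting codeword lengths (in the order the probabilities were given): (3, 2, 1, 3). L_avg = sum(p_i * l_i) = 9/52*3 + 1/4*2 + 25/52*1 + 5/52*3 = 93/52 = 1.7885

1.7885 bits


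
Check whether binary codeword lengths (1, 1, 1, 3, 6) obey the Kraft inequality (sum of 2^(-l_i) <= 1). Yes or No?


Kraft sum = sum(2^(-l_i)) = 1.6406, need <= 1. Result: violated (a binary prefix-free code with these lengths cannot exist)

No


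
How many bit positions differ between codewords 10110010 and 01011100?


Count differing positions: ^ ^ ^ . ^ ^ ^ . = 6 differences

6


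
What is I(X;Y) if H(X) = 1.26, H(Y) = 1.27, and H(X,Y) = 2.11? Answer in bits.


I(X;Y) = H(X) + H(Y) - H(X,Y) = 1.26 + 1.27 - 2.11 = 0.42

0.42 bits


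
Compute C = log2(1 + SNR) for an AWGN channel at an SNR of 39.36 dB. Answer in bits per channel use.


SNR_linear = 10^(39.36/10) = 8629.7855; C = log2(1 + SNR_linear) = log2(1 + 8629.7855) = 13.0753

13.0753 bits/channel use


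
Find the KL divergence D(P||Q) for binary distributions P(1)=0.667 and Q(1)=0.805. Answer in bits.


KL = p*log2(p/q) + (1-p)*log2((1-p)/(1-q)) = 0.667*log2(0.667/0.805) + 0.333*log2(0.333/0.195) = 0.0761

0.0761 bits


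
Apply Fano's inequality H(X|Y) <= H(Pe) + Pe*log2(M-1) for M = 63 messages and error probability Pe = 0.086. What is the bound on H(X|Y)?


H(Pe) = -Pe*log2(Pe) - (1-Pe)*log2(1-Pe) = -0.086*log2(0.086) - 0.914*log2(0.914) = 0.304399 + 0.118577 = 0.423. Pe*log2(M-1) = 0.086*log2(62) = 0.512061. Bound = H(Pe) + Pe*log2(M-1) = 0.304399 + 0.118577 + 0.512061 = 0.935

0.935 bits


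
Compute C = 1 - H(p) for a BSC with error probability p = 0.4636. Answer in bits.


H(p) = -p*log2(p) - (1-p)*log2(1-p) = -0.4636*log2(0.4636) - 0.5364*log2(0.5364) = 0.514154 + 0.482019 = 0.9962. C = 1 - H(p) = 1 - 0.9962 = 0.0038

0.0038 bits


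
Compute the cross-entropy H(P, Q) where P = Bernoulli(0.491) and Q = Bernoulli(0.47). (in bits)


H(P,Q) = -p*log2(q) - (1-p)*log2(1-q). -0.491*log2(0.47) = 0.534830; -0.509*log2(0.53) = 0.466211. H(P,Q) = 0.534830 + 0.466211 = 1.001

1.001 bits


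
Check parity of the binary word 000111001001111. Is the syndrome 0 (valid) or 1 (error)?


Syndrome = XOR of all bits = 0 XOR 0 XOR 0 XOR 1 XOR 1 XOR 1 XOR 0 XOR 0 XOR 1 XOR 0 XOR 0 XOR 1 XOR 1 XOR 1 XOR 1 = 0

0


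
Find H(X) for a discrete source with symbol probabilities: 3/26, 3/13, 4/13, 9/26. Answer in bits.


H = -sum(p_i * log2(p_i)). Terms: -(3/26)*log2(3/26) = 0.359478; -(3/13)*log2(3/13) = 0.488187; -(4/13)*log2(4/13) = 0.523212; -(9/26)*log2(9/26) = 0.529794. H = 0.359478 + 0.488187 + 0.523212 + 0.529794 = 1.9007

1.9007 bits


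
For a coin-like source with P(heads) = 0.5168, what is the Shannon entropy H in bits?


H = -p*log2(p) - (1-p)*log2(1-p). -0.5168*log2(0.5168) = 0.492160; -0.4832*log2(0.4832) = 0.507025. H = 0.492160 + 0.507025 = 0.9992

0.9992 bits


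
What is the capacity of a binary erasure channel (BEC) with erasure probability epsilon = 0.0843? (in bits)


C = 1 - epsilon = 1 - 0.0843 = 0.9157

0.9157 bits


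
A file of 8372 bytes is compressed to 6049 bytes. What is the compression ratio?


Ratio = original / compressed = 8372 / 6049 = 1.384

1.384


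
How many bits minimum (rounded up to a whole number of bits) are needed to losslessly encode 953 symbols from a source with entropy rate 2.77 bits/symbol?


Minimum bits >= n * H = 953 * 2.77 = 2639.81, rounded up to a whole number of bits = 2640

2640 bits


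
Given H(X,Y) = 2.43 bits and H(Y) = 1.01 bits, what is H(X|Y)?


H(X|Y) = H(X,Y) - H(Y) = 2.43 - 1.01 = 1.42

1.42 bits


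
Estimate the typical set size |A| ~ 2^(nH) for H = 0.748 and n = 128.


log2|A_typical| = nH = 128 * 0.748 = 95.744, so |A_typical| ~ 2^95.744 = 6.635e+28

6.635e+28


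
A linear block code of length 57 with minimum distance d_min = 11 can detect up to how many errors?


Detection capability = d_min - 1 = 11 - 1 = 10

10 errors


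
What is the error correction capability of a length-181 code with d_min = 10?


Correction capability = floor((d-1)/2) = floor((10-1)/2) = 4

4 errors


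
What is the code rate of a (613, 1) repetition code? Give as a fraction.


Rate = k/n = 1/613

1/613


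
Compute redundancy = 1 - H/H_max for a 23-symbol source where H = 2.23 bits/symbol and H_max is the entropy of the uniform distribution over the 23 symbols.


H_max = log2(K) = log2(23) = 4.5236 bits/symbol. Redundancy = 1 - H/H_max = 1 - 2.23/4.5236 = 1 - 0.493 = 0.507

0.507


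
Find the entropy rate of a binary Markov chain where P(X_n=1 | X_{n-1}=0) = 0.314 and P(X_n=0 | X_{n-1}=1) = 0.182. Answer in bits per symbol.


Stationary distribution: pi_0 = p10/(p01+p10) = 0.3669, pi_1 = 0.6331. Entropy rate H' = pi_0*H(p01) + pi_1*H(p10) = 0.3669*0.8977 + 0.6331*0.6844 = 0.7627

0.7627 bits/symbol


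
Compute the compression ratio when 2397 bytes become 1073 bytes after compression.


Ratio = original / compressed = 2397 / 1073 = 2.2339

2.2339


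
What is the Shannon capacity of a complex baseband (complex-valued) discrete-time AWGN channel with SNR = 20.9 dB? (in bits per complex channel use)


SNR_linear = 10^(20.9/10) = 123.0269; C = log2(1 + SNR_linear) = log2(1 + 123.0269) = 6.9545

6.9545 bits/channel use


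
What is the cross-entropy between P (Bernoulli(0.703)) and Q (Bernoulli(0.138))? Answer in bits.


H(P,Q) = -p*log2(q) - (1-p)*log2(1-q). -0.703*log2(0.138) = 2.008654; -0.297*log2(0.862) = 0.063629. H(P,Q) = 2.008654 + 0.063629 = 2.0723

2.0723 bits


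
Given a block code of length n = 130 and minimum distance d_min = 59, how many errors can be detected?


Detection capability = d_min - 1 = 59 - 1 = 58

58 errors


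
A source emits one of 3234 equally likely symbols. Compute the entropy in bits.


H = log2(n) = log2(3234) = 11.6591

11.6591 bits


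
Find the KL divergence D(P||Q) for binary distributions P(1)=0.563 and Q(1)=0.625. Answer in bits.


KL = p*log2(p/q) + (1-p)*log2((1-p)/(1-q)) = 0.563*log2(0.563/0.625) + 0.437*log2(0.437/0.375) = 0.0116

0.0116 bits


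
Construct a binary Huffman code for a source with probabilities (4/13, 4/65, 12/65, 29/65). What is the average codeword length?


Huffman construction (repeatedly merge the two least-probable nodes; each merge adds 1 bit to every symbol beneath it): 4/65 + 12/65 = 16/65; 16/65 + 4/13 = 36/65; 29/65 + 36/65 = 1. Resulting codeword lengths (in the order the probabilities were given): (2, 3, 3, 1). L_avg = sum(p_i * l_i) = 4/13*2 + 4/65*3 + 12/65*3 + 29/65*1 = 9/5 = 1.8

1.8 bits


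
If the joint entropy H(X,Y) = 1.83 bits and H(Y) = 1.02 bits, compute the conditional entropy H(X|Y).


H(X|Y) = H(X,Y) - H(Y) = 1.83 - 1.02 = 0.81

0.81 bits


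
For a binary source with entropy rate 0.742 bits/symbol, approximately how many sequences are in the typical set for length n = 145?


log2|A_typical| = nH = 145 * 0.742 = 107.59, so |A_typical| ~ 2^107.59 = 2.442e+32

2.442e+32


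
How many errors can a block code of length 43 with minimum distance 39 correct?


Correction capability = floor((d-1)/2) = floor((39-1)/2) = 19

19 errors


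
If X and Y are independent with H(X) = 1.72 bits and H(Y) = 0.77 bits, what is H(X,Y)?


For independent variables, H(X,Y) = H(X) + H(Y) = 1.72 + 0.77 = 2.49

2.49 bits


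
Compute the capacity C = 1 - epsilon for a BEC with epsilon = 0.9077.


C = 1 - epsilon = 1 - 0.9077 = 0.0923

0.0923 bits


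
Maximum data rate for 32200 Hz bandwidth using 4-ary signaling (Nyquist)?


Rate = 2 * B * log2(M) = 2 * 32200 * 2.0 = 128800.0

128800.0 bps


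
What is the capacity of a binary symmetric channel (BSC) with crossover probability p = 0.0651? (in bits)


H(p) = -p*log2(p) - (1-p)*log2(1-p) = -0.0651*log2(0.0651) - 0.9349*log2(0.9349) = 0.256572 + 0.090794 = 0.3474. C = 1 - H(p) = 1 - 0.3474 = 0.6526

0.6526 bits


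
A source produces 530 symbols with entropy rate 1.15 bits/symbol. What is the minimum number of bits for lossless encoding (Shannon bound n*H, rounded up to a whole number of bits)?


Minimum bits >= n * H = 530 * 1.15 = 609.5, rounded up to a whole number of bits = 610

610 bits


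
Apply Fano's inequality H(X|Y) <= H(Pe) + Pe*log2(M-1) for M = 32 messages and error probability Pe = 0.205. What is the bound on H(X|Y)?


H(Pe) = -Pe*log2(Pe) - (1-Pe)*log2(1-Pe) = -0.205*log2(0.205) - 0.795*log2(0.795) = 0.468692 + 0.263124 = 0.7318. Pe*log2(M-1) = 0.205*log2(31) = 1.015610. Bound = H(Pe) + Pe*log2(M-1) = 0.468692 + 0.263124 + 1.015610 = 1.7474

1.7474 bits


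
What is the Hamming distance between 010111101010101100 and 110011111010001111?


Count differing positions: ^ . . ^ . . . ^ . . . . ^ . . . ^ ^ = 6 differences

6


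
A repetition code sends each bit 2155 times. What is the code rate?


Rate = k/n = 1/2155

1/2155


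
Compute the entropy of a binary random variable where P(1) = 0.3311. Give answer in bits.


H = -p*log2(p) - (1-p)*log2(1-p). -0.3311*log2(0.3311) = 0.527992; -0.6689*log2(0.6689) = 0.388054. H = 0.527992 + 0.388054 = 0.916

0.916 bits


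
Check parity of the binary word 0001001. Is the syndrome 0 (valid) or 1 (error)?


Syndrome = XOR of all bits = 0 XOR 0 XOR 0 XOR 1 XOR 0 XOR 0 XOR 1 = 0

0


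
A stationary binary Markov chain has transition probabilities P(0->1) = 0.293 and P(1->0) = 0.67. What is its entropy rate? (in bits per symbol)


Stationary distribution: pi_0 = p10/(p01+p10) = 0.6957, pi_1 = 0.3043. Entropy rate H' = pi_0*H(p01) + pi_1*H(p10) = 0.6957*0.8726 + 0.3043*0.9149 = 0.8855

0.8855 bits/symbol


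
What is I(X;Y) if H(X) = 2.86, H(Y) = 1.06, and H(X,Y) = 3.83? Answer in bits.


I(X;Y) = H(X) + H(Y) - H(X,Y) = 2.86 + 1.06 - 3.83 = 0.09

0.09 bits


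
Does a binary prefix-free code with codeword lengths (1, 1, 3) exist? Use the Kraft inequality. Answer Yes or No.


Kraft sum = sum(2^(-l_i)) = 1.125, need <= 1. Result: violated (a binary prefix-free code with these lengths cannot exist)

No


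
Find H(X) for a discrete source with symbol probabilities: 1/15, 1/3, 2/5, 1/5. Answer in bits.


H = -sum(p_i * log2(p_i)). Terms: -(1/15)*log2(1/15) = 0.260459; -(1/3)*log2(1/3) = 0.528321; -(2/5)*log2(2/5) = 0.528771; -(1/5)*log2(1/5) = 0.464386. H = 0.260459 + 0.528321 + 0.528771 + 0.464386 = 1.7819

1.7819 bits


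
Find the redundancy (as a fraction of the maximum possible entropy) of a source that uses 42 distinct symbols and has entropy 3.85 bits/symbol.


H_max = log2(K) = log2(42) = 5.3923 bits/symbol. Redundancy = 1 - H/H_max = 1 - 3.85/5.3923 = 1 - 0.714 = 0.286

0.286


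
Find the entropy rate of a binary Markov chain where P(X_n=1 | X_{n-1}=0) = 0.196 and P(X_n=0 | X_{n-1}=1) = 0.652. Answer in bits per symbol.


Stationary distribution: pi_0 = p10/(p01+p10) = 0.7689, pi_1 = 0.2311. Entropy rate H' = pi_0*H(p01) + pi_1*H(p10) = 0.7689*0.7139 + 0.2311*0.9323 = 0.7643

0.7643 bits/symbol


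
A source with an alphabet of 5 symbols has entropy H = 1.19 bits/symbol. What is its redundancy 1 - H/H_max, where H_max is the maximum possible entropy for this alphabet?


H_max = log2(K) = log2(5) = 2.3219 bits/symbol. Redundancy = 1 - H/H_max = 1 - 1.19/2.3219 = 1 - 0.5125 = 0.4875

0.4875


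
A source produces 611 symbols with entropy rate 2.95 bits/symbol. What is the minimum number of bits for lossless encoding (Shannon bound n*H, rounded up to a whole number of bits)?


Minimum bits >= n * H = 611 * 2.95 = 1802.45, rounded up to a whole number of bits = 1803

1803 bits


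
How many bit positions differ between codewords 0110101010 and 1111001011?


Count differing positions: ^ . . ^ ^ . . . . ^ = 4 differences

4


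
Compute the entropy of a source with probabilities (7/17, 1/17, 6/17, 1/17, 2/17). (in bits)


H = -sum(p_i * log2(p_i)). Terms: -(7/17)*log2(7/17) = 0.527103; -(1/17)*log2(1/17) = 0.240439; -(6/17)*log2(6/17) = 0.530294; -(1/17)*log2(1/17) = 0.240439; -(2/17)*log2(2/17) = 0.363231. H = 0.527103 + 0.240439 + 0.530294 + 0.240439 + 0.363231 = 1.9015

1.9015 bits


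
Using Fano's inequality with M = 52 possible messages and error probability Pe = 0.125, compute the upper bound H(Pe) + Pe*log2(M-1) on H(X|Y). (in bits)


H(Pe) = -Pe*log2(Pe) - (1-Pe)*log2(1-Pe) = -0.125*log2(0.125) - 0.875*log2(0.875) = 0.375000 + 0.168564 = 0.5436. Pe*log2(M-1) = 0.125*log2(51) = 0.709053. Bound = H(Pe) + Pe*log2(M-1) = 0.375000 + 0.168564 + 0.709053 = 1.2526

1.2526 bits


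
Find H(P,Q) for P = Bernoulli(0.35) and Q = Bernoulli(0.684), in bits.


H(P,Q) = -p*log2(q) - (1-p)*log2(1-q). -0.35*log2(0.684) = 0.191776; -0.65*log2(0.316) = 1.080302. H(P,Q) = 0.191776 + 1.080302 = 1.2721

1.2721 bits


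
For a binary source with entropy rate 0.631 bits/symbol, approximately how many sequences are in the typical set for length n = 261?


log2|A_typical| = nH = 261 * 0.631 = 164.691, so |A_typical| ~ 2^164.691 = 3.775e+49

3.775e+49


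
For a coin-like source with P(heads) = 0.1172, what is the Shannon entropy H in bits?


H = -p*log2(p) - (1-p)*log2(1-p). -0.1172*log2(0.1172) = 0.362494; -0.8828*log2(0.8828) = 0.158764. H = 0.362494 + 0.158764 = 0.5213

0.5213 bits


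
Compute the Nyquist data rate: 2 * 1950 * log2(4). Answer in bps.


Rate = 2 * B * log2(M) = 2 * 1950 * 2.0 = 7800.0

7800.0 bps


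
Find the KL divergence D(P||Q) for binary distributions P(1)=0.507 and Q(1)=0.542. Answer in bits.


KL = p*log2(p/q) + (1-p)*log2((1-p)/(1-q)) = 0.507*log2(0.507/0.542) + 0.493*log2(0.493/0.458) = 0.0035

0.0035 bits


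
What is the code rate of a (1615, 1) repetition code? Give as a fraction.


Rate = k/n = 1/1615

1/1615


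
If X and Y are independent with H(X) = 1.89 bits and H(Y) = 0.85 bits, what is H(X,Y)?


For independent variables, H(X,Y) = H(X) + H(Y) = 1.89 + 0.85 = 2.74

2.74 bits


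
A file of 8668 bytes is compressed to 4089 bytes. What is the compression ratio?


Ratio = original / compressed = 8668 / 4089 = 2.1198

2.1198


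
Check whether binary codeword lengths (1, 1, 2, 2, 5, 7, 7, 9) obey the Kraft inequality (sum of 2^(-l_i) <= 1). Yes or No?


Kraft sum = sum(2^(-l_i)) = 1.5488, need <= 1. Result: violated (a binary prefix-free code with these lengths cannot exist)

No


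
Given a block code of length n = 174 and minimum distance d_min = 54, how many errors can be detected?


Detection capability = d_min - 1 = 54 - 1 = 53

53 errors


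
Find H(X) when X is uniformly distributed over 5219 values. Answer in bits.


H = log2(n) = log2(5219) = 12.3496

12.3496 bits


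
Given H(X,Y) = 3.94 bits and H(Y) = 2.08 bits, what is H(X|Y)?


H(X|Y) = H(X,Y) - H(Y) = 3.94 - 2.08 = 1.86

1.86 bits


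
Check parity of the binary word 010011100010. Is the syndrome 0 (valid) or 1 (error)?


Syndrome = XOR of all bits = 0 XOR 1 XOR 0 XOR 0 XOR 1 XOR 1 XOR 1 XOR 0 XOR 0 XOR 0 XOR 1 XOR 0 = 1

1


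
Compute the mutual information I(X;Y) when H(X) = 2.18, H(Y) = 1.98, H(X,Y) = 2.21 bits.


I(X;Y) = H(X) + H(Y) - H(X,Y) = 2.18 + 1.98 - 2.21 = 1.95

1.95 bits


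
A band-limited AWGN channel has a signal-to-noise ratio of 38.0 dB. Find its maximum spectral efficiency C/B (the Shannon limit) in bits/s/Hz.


SNR_linear = 10^(38.0/10) = 6309.5734; C/B = log2(1 + SNR_linear) = log2(1 + 6309.5734) = 12.6236

12.6236 bits/s/Hz


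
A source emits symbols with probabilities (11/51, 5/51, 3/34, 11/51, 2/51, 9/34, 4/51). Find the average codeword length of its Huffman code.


Huffman construction (repeatedly merge the two least-probable nodes; each merge adds 1 bit to every symbol beneath it): 2/51 + 4/51 = 2/17; 3/34 + 5/51 = 19/102; 2/17 + 19/102 = 31/102; 11/51 + 11/51 = 22/51; 9/34 + 31/102 = 29/51; 22/51 + 29/51 = 1. Resulting codeword lengths (in the order the probabilities were given): (2, 4, 4, 2, 4, 2, 4). L_avg = sum(p_i * l_i) = 11/51*2 + 5/51*4 + 3/34*4 + 11/51*2 + 2/51*4 + 9/34*2 + 4/51*4 = 133/51 = 2.6078

2.6078 bits


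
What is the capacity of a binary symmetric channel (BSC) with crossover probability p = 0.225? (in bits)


H(p) = -p*log2(p) - (1-p)*log2(1-p) = -0.225*log2(0.225) - 0.775*log2(0.775) = 0.484201 + 0.284992 = 0.7692. C = 1 - H(p) = 1 - 0.7692 = 0.2308

0.2308 bits


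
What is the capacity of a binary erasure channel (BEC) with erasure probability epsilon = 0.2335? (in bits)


C = 1 - epsilon = 1 - 0.2335 = 0.7665

0.7665 bits


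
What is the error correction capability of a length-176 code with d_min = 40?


Correction capability = floor((d-1)/2) = floor((40-1)/2) = 19

19 errors


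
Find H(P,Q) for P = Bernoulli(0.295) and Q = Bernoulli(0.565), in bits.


H(P,Q) = -p*log2(q) - (1-p)*log2(1-q). -0.295*log2(0.565) = 0.242985; -0.705*log2(0.435) = 0.846643. H(P,Q) = 0.242985 + 0.846643 = 1.0896

1.0896 bits


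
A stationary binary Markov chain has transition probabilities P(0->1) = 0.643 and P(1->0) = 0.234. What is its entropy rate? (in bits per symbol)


Stationary distribution: pi_0 = p10/(p01+p10) = 0.2668, pi_1 = 0.7332. Entropy rate H' = pi_0*H(p01) + pi_1*H(p10) = 0.2668*0.9402 + 0.7332*0.7849 = 0.8263

0.8263 bits/symbol


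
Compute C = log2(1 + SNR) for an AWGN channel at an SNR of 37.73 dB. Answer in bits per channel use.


SNR_linear = 10^(37.73/10) = 5929.2532; C = log2(1 + SNR_linear) = log2(1 + 5929.2532) = 12.5339

12.5339 bits/channel use


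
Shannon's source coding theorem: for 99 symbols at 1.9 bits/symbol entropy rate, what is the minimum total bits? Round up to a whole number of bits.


Minimum bits >= n * H = 99 * 1.9 = 188.1, rounded up to a whole number of bits = 189

189 bits


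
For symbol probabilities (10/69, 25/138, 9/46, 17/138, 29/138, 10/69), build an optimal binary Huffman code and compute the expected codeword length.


Huffman construction (repeatedly merge the two least-probable nodes; each merge adds 1 bit to every symbol beneath it): 17/138 + 10/69 = 37/138; 10/69 + 25/138 = 15/46; 9/46 + 29/138 = 28/69; 37/138 + 15/46 = 41/69; 28/69 + 41/69 = 1. Resulting codeword lengths (in the order the probabilities were given): (3, 3, 2, 3, 2, 3). L_avg = sum(p_i * l_i) = 10/69*3 + 25/138*3 + 9/46*2 + 17/138*3 + 29/138*2 + 10/69*3 = 179/69 = 2.5942

2.5942 bits


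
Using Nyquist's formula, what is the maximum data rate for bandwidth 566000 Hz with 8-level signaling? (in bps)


Rate = 2 * B * log2(M) = 2 * 566000 * 3.0 = 3396000.0

3396000.0 bps


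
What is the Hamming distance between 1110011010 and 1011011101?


Count differing positions: . ^ . ^ . . . ^ ^ ^ = 5 differences

5


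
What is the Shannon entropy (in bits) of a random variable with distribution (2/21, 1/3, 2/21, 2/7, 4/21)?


H = -sum(p_i * log2(p_i)). Terms: -(2/21)*log2(2/21) = 0.323078; -(1/3)*log2(1/3) = 0.528321; -(2/21)*log2(2/21) = 0.323078; -(2/7)*log2(2/7) = 0.516387; -(4/21)*log2(4/21) = 0.455680. H = 0.323078 + 0.528321 + 0.323078 + 0.516387 + 0.455680 = 2.1465

2.1465 bits


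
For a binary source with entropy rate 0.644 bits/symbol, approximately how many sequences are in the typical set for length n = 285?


log2|A_typical| = nH = 285 * 0.644 = 183.54, so |A_typical| ~ 2^183.54 = 1.783e+55

1.783e+55


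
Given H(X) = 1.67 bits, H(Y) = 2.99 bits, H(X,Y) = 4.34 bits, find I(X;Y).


I(X;Y) = H(X) + H(Y) - H(X,Y) = 1.67 + 2.99 - 4.34 = 0.32

0.32 bits


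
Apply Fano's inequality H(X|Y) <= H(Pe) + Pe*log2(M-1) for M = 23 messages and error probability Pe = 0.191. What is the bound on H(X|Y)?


H(Pe) = -Pe*log2(Pe) - (1-Pe)*log2(1-Pe) = -0.191*log2(0.191) - 0.809*log2(0.809) = 0.456176 + 0.247383 = 0.7036. Pe*log2(M-1) = 0.191*log2(22) = 0.851751. Bound = H(Pe) + Pe*log2(M-1) = 0.456176 + 0.247383 + 0.851751 = 1.5553

1.5553 bits


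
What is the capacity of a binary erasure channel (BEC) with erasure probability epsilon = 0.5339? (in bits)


C = 1 - epsilon = 1 - 0.5339 = 0.4661

0.4661 bits


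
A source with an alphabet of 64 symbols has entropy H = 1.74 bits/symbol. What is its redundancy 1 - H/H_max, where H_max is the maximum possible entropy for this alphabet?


H_max = log2(K) = log2(64) = 6.0 bits/symbol. Redundancy = 1 - H/H_max = 1 - 1.74/6.0 = 1 - 0.29 = 0.71

0.71


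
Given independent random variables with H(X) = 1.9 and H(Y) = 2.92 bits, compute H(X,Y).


For independent variables, H(X,Y) = H(X) + H(Y) = 1.9 + 2.92 = 4.82

4.82 bits


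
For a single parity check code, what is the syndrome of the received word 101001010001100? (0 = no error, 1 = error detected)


Syndrome = XOR of all bits = 1 XOR 0 XOR 1 XOR 0 XOR 0 XOR 1 XOR 0 XOR 1 XOR 0 XOR 0 XOR 0 XOR 1 XOR 1 XOR 0 XOR 0 = 0

0


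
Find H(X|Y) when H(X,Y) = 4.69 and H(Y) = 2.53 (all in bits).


H(X|Y) = H(X,Y) - H(Y) = 4.69 - 2.53 = 2.16

2.16 bits


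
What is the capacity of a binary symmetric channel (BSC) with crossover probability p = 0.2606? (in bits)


H(p) = -p*log2(p) - (1-p)*log2(1-p) = -0.2606*log2(0.2606) - 0.7394*log2(0.7394) = 0.505588 + 0.322063 = 0.8277. C = 1 - H(p) = 1 - 0.8277 = 0.1723

0.1723 bits


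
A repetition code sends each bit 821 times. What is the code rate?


Rate = k/n = 1/821

1/821


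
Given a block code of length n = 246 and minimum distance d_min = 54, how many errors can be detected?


Detection capability = d_min - 1 = 54 - 1 = 53

53 errors


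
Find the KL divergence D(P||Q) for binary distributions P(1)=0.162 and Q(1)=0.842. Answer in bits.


KL = p*log2(p/q) + (1-p)*log2((1-p)/(1-q)) = 0.162*log2(0.162/0.842) + 0.838*log2(0.838/0.158) = 1.6319

1.6319 bits


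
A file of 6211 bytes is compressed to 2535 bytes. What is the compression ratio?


Ratio = original / compressed = 6211 / 2535 = 2.4501

2.4501


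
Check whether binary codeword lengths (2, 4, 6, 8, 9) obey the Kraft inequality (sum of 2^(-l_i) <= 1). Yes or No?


Kraft sum = sum(2^(-l_i)) = 0.334, need <= 1. Result: satisfied (a binary prefix-free code with these lengths exists)

Yes


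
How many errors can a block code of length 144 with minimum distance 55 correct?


Correction capability = floor((d-1)/2) = floor((55-1)/2) = 27

27 errors


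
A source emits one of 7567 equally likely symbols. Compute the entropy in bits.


H = log2(n) = log2(7567) = 12.8855

12.8855 bits


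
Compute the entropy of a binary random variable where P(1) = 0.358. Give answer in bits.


H = -p*log2(p) - (1-p)*log2(1-p). -0.358*log2(0.358) = 0.530545; -0.642*log2(0.642) = 0.410466. H = 0.530545 + 0.410466 = 0.941

0.941 bits


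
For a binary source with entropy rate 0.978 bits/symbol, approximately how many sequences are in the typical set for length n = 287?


log2|A_typical| = nH = 287 * 0.978 = 280.686, so |A_typical| ~ 2^280.686 = 3.125e+84

3.125e+84


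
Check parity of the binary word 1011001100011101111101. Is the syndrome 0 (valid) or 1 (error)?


Syndrome = XOR of all bits = 1 XOR 0 XOR 1 XOR 1 XOR 0 XOR 0 XOR 1 XOR 1 XOR 0 XOR 0 XOR 0 XOR 1 XOR 1 XOR 1 XOR 0 XOR 1 XOR 1 XOR 1 XOR 1 XOR 1 XOR 0 XOR 1 = 0

0


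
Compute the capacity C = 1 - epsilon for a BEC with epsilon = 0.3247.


C = 1 - epsilon = 1 - 0.3247 = 0.6753

0.6753 bits


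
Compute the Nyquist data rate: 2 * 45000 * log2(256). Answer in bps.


Rate = 2 * B * log2(M) = 2 * 45000 * 8.0 = 720000.0

720000.0 bps


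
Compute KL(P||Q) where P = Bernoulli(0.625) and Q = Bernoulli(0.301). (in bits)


KL = p*log2(p/q) + (1-p)*log2((1-p)/(1-q)) = 0.625*log2(0.625/0.301) + 0.375*log2(0.375/0.699) = 0.3219

0.3219 bits


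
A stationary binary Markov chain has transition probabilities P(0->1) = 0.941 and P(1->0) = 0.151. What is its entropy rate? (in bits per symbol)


Stationary distribution: pi_0 = p10/(p01+p10) = 0.1383, pi_1 = 0.8617. Entropy rate H' = pi_0*H(p01) + pi_1*H(p10) = 0.1383*0.3235 + 0.8617*0.6123 = 0.5724

0.5724 bits/symbol


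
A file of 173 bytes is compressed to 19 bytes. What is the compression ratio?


Ratio = original / compressed = 173 / 19 = 9.1053

9.1053


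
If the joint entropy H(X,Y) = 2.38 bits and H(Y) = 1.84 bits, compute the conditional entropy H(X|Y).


H(X|Y) = H(X,Y) - H(Y) = 2.38 - 1.84 = 0.54

0.54 bits


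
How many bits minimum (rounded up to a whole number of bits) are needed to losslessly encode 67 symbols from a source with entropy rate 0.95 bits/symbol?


Minimum bits >= n * H = 67 * 0.95 = 63.65, rounded up to a whole number of bits = 64

64 bits


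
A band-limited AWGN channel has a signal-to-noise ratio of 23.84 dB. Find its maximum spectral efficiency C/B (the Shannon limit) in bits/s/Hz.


SNR_linear = 10^(23.84/10) = 242.1029; C/B = log2(1 + SNR_linear) = log2(1 + 242.1029) = 7.9254

7.9254 bits/s/Hz


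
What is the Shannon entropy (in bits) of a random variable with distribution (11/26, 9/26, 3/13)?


H = -sum(p_i * log2(p_i)). Terms: -(11/26)*log2(11/26) = 0.525042; -(9/26)*log2(9/26) = 0.529794; -(3/13)*log2(3/13) = 0.488187. H = 0.525042 + 0.529794 + 0.488187 = 1.543

1.543 bits


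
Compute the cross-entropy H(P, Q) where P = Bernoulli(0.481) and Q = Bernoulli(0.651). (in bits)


H(P,Q) = -p*log2(q) - (1-p)*log2(1-q). -0.481*log2(0.651) = 0.297869; -0.519*log2(0.349) = 0.788206. H(P,Q) = 0.297869 + 0.788206 = 1.0861

1.0861 bits


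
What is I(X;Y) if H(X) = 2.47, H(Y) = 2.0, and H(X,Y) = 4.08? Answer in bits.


I(X;Y) = H(X) + H(Y) - H(X,Y) = 2.47 + 2.0 - 4.08 = 0.39

0.39 bits


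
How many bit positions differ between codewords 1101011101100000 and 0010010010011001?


Count differing positions: ^ ^ ^ ^ . . ^ ^ ^ ^ ^ ^ ^ . . ^ = 12 differences

12


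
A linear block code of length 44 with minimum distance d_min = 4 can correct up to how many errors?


Correction capability = floor((d-1)/2) = floor((4-1)/2) = 1

1 errors


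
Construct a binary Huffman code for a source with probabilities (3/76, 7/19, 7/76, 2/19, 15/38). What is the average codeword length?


Huffman construction (repeatedly merge the two least-probable nodes; each merge adds 1 bit to every symbol beneath it): 3/76 + 7/76 = 5/38; 2/19 + 5/38 = 9/38; 9/38 + 7/19 = 23/38; 15/38 + 23/38 = 1. Resulting codeword lengths (in the order the probabilities were given): (4, 2, 4, 3, 1). L_avg = sum(p_i * l_i) = 3/76*4 + 7/19*2 + 7/76*4 + 2/19*3 + 15/38*1 = 75/38 = 1.9737

1.9737 bits
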